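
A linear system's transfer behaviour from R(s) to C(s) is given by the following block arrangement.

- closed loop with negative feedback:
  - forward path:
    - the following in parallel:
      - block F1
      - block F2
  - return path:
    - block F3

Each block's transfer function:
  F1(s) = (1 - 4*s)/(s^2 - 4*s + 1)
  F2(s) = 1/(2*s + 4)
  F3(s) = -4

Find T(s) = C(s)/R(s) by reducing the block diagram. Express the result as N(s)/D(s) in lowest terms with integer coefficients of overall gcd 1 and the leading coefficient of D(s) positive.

Reducing step by step:

(1) parallel reduction of F1, F2 = (-7*s^2 - 18*s + 5)/(2*s^3 - 4*s^2 - 14*s + 4)
(2) reduce the feedback loop with forward (F1+F2) and return F3, giving the overall T(s)

Answer: (-7*s^2 - 18*s + 5)/(2*s^3 + 24*s^2 + 58*s - 16)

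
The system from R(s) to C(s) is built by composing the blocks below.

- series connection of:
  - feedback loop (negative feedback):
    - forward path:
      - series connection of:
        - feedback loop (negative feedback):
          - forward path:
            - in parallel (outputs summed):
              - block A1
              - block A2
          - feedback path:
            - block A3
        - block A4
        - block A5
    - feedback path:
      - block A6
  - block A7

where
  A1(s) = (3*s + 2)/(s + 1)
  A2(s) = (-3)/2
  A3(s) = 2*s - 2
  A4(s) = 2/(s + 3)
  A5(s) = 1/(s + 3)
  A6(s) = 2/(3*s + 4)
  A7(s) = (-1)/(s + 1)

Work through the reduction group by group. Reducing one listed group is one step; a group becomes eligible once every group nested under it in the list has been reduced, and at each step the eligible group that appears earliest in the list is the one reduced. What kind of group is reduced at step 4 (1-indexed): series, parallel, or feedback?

Step 1: sum the parallel branches A1, A2
Step 2: collapse the loop ((A1+A2) forward, A3 return)
Step 3: multiply [(A1+A2)/(1+(A1+A2)*A3)], A4, A5 (series)
Step 4: feedback reduction of ([(A1+A2)/(1+(A1+A2)*A3)]*A4*A5), A6
Step 5: series reduction of [([(A1+A2)/(1+(A1+A2)*A3)]*A4*A5)/(1+([(A1+A2)/(1+(A1+A2)*A3)]*A4*A5)*A6)], A7
So the answer for step 4 is feedback.

Therefore the answer is feedback.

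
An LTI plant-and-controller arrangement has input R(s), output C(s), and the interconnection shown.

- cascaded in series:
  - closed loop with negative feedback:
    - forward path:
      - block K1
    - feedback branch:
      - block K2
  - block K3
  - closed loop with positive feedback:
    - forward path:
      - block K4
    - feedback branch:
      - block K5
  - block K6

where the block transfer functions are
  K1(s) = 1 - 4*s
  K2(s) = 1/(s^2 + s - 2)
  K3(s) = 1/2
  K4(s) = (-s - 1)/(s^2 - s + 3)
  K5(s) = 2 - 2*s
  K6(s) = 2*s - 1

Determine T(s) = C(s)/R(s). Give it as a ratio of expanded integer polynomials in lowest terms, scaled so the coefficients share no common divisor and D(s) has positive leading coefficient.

Reducing step by step:

(1) close the feedback loop around K1, K2 gives (-4*s^3 - 3*s^2 + 9*s - 2)/(s^2 - 3*s - 1)
(2) collapse the loop (K4 forward, K5 return) gives (s + 1)/(s^2 + s - 5)
(3) multiply [K1/(1+K1*K2)], K3, [K4/(1-K4*K5)], K6 (series), which is the overall transfer function T(s) = C(s)/R(s) in lowest terms

Answer: (-8*s^5 - 10*s^4 + 19*s^3 + 8*s^2 - 11*s + 2)/(2*s^4 - 4*s^3 - 18*s^2 + 28*s + 10)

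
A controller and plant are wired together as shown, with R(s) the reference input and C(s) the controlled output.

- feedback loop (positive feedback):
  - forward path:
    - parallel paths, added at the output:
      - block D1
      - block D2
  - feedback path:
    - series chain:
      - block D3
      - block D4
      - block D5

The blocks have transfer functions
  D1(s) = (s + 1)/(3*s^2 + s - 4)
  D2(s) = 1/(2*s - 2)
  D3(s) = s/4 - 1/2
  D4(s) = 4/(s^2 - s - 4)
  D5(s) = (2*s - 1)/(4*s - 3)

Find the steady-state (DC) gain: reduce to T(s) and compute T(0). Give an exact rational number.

First reduce the diagram to T(s).

Step 1: reduce the parallel group D1, D2; result (5*s + 6)/(6*s^2 + 2*s - 8)
Step 2: multiply D3, D4, D5 (series); result (2*s^2 - 5*s + 2)/(4*s^3 - 7*s^2 - 13*s + 12)
Step 3: apply the feedback formula to (D1+D2), (D3*D4*D5); result (20*s^4 - 11*s^3 - 107*s^2 - 18*s + 72)/(24*s^5 - 34*s^4 - 134*s^3 + 115*s^2 + 148*s - 108)
DC gain: substitute s = 0 into T(s) from step 3: T(0) = 72/(-108) = -2/3.

Answer: -2/3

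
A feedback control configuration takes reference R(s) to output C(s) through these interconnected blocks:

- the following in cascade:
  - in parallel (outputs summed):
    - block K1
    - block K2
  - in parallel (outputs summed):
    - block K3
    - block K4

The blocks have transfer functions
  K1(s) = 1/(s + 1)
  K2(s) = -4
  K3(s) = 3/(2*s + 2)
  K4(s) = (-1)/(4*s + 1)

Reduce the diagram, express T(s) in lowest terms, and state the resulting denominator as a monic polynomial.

(1) combine K1, K2 in parallel -> (-4*s - 3)/(s + 1)
(2) add K3, K4 (parallel) -> (10*s + 1)/(8*s^2 + 10*s + 2)
(3) reduce the series chain (K1+K2), (K3+K4) -> (-40*s^2 - 34*s - 3)/(8*s^3 + 18*s^2 + 12*s + 2)
That last expression is T(s), already simplified. Scaling its denominator by 1/8 (the reciprocal of the leading coefficient) yields the monic denominator.

Hence the answer: s^3 + 9*s^2/4 + 3*s/2 + 1/4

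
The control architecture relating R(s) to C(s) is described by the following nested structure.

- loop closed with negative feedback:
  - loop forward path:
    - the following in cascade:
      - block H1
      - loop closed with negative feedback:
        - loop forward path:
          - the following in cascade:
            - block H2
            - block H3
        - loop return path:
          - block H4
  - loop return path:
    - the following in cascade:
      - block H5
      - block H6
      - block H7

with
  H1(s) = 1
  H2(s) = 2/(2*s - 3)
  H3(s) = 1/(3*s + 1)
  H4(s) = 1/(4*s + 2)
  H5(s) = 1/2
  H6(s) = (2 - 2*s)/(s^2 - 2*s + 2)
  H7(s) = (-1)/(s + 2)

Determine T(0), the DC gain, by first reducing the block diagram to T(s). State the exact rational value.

Step 1. reduce the series chain H2, H3: 2/(6*s^2 - 7*s - 3)
Step 2. feedback reduction of (H2*H3), H4: (4*s + 2)/(12*s^3 - 8*s^2 - 13*s - 2)
Step 3. combine H1, [(H2*H3)/(1+(H2*H3)*H4)] in series: (4*s + 2)/(12*s^3 - 8*s^2 - 13*s - 2)
Step 4. multiply H5, H6, H7 (series): (s - 1)/(s^3 - 2*s + 4)
Step 5. reduce the feedback loop with forward (H1*[(H2*H3)/(1+(H2*H3)*H4)]) and return (H5*H6*H7): (4*s^4 + 2*s^3 - 8*s^2 + 12*s + 8)/(12*s^6 - 8*s^5 - 37*s^4 + 62*s^3 - 2*s^2 - 50*s - 10)
Step 5 gives the overall T(s). Then T(0) = 8/(-10) = -4/5.

Hence the answer: -4/5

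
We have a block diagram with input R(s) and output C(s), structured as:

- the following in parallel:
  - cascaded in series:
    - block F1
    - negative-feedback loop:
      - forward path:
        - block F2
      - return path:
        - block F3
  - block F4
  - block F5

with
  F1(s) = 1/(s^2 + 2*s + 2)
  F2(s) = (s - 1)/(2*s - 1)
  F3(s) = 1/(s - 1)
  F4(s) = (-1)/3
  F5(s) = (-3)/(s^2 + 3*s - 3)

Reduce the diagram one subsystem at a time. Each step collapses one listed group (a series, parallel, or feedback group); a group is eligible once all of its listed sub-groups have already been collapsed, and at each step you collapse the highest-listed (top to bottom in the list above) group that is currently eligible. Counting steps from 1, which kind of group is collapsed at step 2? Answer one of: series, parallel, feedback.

[1] apply the feedback formula to F2, F3
[2] cascade F1, [F2/(1+F2*F3)]
[3] add (F1*[F2/(1+F2*F3)]), F4, F5 (parallel)
Step 2: series.

Final answer: series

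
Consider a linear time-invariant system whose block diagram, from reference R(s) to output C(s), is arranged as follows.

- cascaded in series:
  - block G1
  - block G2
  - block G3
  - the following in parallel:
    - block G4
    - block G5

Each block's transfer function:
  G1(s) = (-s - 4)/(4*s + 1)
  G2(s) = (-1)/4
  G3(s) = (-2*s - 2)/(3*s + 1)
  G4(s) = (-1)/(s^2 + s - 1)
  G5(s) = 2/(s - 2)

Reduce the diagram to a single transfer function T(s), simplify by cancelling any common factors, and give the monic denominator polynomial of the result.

Step 1: sum the parallel branches G4, G5 -> (2*s^2 + s)/(s^3 - s^2 - 3*s + 2)
Step 2: cascade G1, G2, G3, (G4+G5) -> (-2*s^4 - 11*s^3 - 13*s^2 - 4*s)/(24*s^5 - 10*s^4 - 84*s^3 + 4*s^2 + 22*s + 4)
T(s) is the step-2 result (common factors already cancelled). Leading coefficient of the denominator: 24. Divide through by 24 for the monic polynomial.

Therefore the answer is s^5 - 5*s^4/12 - 7*s^3/2 + s^2/6 + 11*s/12 + 1/6.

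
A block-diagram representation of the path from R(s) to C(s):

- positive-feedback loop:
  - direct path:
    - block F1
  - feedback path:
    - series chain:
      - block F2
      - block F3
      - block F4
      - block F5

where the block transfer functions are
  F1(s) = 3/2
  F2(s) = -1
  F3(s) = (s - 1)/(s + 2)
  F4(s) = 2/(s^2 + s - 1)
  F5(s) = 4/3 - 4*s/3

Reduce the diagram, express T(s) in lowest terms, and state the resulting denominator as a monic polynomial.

(1) combine F2, F3, F4, F5 in series -> (8*s^2 - 16*s + 8)/(3*s^3 + 9*s^2 + 3*s - 6)
(2) feedback reduction of F1, (F2*F3*F4*F5) -> (3*s^3 + 9*s^2 + 3*s - 6)/(2*s^3 - 2*s^2 + 18*s - 12)
No further cancellation is possible in the step-2 result, so that is T(s). Its denominator becomes monic after dividing by the leading coefficient 2.

Final answer: s^3 - s^2 + 9*s - 6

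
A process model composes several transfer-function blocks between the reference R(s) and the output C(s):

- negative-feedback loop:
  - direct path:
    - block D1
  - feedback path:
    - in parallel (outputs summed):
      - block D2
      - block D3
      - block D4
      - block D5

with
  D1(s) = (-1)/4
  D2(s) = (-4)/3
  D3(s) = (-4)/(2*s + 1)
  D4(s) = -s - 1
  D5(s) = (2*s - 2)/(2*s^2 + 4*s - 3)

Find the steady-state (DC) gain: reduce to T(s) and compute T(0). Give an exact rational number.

(1) add D2, D3, D4, D5 (parallel), giving (-12*s^4 - 58*s^3 - 76*s^2 - 31*s + 51)/(12*s^3 + 30*s^2 - 6*s - 9)
(2) collapse the loop (D1 forward, (D2+D3+D4+D5) return), giving (-12*s^3 - 30*s^2 + 6*s + 9)/(12*s^4 + 106*s^3 + 196*s^2 + 7*s - 87)
The step-2 result is T(s). Setting s = 0: T(0) = 9/(-87) = -3/29.

Therefore the answer is -3/29.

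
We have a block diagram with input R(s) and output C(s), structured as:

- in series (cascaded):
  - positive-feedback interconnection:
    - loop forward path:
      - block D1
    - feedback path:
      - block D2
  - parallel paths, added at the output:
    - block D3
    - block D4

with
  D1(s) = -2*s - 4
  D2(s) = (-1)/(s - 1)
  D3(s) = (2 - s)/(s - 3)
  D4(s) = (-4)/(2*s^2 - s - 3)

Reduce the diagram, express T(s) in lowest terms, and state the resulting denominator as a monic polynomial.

First reduce the diagram to T(s).

Step 1: apply the feedback formula to D1, D2 gives (2*s^2 + 2*s - 4)/(s + 5)
Step 2: combine D3, D4 in parallel gives (-2*s^3 + 5*s^2 - 3*s + 6)/(2*s^3 - 7*s^2 + 9)
Step 3: cascade [D1/(1-D1*D2)], (D3+D4) gives (-4*s^5 + 6*s^4 + 12*s^3 - 14*s^2 + 24*s - 24)/(2*s^4 + 3*s^3 - 35*s^2 + 9*s + 45)
Step 3 gives the fully reduced T(s), with no common factor left to cancel. The denominator's leading coefficient is 2, so divide each of its coefficients by 2 to get the monic form.

Answer: s^4 + 3*s^3/2 - 35*s^2/2 + 9*s/2 + 45/2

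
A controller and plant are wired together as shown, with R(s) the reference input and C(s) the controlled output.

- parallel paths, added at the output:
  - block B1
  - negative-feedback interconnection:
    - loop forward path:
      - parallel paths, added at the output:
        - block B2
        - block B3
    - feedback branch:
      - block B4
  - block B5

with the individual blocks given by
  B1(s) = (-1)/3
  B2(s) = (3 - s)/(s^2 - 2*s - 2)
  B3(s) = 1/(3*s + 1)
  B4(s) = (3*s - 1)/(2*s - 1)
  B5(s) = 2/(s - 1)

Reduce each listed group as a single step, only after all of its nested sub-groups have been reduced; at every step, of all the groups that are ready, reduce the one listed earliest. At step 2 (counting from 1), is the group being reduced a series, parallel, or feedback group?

[1] parallel reduction of B2, B3
[2] feedback reduction of (B2+B3), B4
[3] add B1, [(B2+B3)/(1+(B2+B3)*B4)], B5 (parallel)
Step 2: feedback.

Final answer: feedback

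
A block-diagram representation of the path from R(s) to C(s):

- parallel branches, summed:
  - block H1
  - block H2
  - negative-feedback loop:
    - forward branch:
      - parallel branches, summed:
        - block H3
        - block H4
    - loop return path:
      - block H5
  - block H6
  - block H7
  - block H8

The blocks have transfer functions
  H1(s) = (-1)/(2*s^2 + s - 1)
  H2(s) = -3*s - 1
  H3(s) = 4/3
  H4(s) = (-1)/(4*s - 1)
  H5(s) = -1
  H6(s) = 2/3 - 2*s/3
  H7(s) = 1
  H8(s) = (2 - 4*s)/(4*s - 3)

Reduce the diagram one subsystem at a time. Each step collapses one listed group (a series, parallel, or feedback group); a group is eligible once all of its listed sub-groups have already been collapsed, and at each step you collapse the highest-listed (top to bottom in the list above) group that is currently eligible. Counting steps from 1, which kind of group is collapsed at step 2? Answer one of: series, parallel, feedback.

Step 1: sum the parallel branches H3, H4
Step 2: collapse the loop ((H3+H4) forward, H5 return)
Step 3: parallel reduction of H1, H2, [(H3+H4)/(1+(H3+H4)*H5)], H6, H7, H8
Step 2 collapses a feedback group.

Therefore the answer is feedback.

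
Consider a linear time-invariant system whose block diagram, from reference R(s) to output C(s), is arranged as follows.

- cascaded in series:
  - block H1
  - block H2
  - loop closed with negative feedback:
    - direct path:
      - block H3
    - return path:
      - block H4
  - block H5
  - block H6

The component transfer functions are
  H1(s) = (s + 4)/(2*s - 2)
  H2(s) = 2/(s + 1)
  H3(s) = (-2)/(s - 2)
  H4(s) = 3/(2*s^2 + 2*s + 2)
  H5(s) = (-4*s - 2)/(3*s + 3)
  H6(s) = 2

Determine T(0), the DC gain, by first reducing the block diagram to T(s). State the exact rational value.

(1) apply the feedback formula to H3, H4 = (-2*s^2 - 2*s - 2)/(s^3 - s^2 - s - 5)
(2) reduce the series chain H1, H2, [H3/(1+H3*H4)], H5, H6 = (16*s^4 + 88*s^3 + 120*s^2 + 104*s + 32)/(3*s^6 - 9*s^4 - 18*s^3 - 9*s^2 + 18*s + 15)
Evaluating the step-2 result (the overall T(s)) at s = 0 gives T(0) = 32/15.

Hence the answer: 32/15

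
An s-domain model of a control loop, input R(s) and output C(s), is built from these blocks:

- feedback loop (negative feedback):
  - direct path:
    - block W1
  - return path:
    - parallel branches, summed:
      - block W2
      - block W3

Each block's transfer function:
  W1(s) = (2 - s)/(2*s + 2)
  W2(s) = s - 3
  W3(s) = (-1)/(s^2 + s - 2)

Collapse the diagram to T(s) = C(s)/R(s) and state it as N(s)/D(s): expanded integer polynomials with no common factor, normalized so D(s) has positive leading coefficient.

Answer: (s^3 - s^2 - 4*s + 4)/(s^4 - 6*s^3 - 5*s^2 + 17*s - 6)

Working:
Step 1. parallel reduction of W2, W3, giving (s^3 - 2*s^2 - 5*s + 5)/(s^2 + s - 2)
Step 2. apply the feedback formula to W1, (W2+W3), which is the overall transfer function T(s) = C(s)/R(s) in lowest terms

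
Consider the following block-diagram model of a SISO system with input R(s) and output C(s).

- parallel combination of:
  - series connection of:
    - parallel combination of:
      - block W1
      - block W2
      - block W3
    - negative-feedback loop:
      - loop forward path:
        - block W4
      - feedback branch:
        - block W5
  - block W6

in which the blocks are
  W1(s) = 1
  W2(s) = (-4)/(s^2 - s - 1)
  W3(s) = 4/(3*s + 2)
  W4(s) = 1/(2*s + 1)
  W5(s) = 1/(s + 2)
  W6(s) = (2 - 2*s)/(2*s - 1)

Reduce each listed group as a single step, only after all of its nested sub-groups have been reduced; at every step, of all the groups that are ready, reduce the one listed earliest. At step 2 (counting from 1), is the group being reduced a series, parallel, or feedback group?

Reducing step by step:

(1) parallel reduction of W1, W2, W3
(2) collapse the loop (W4 forward, W5 return)
(3) cascade (W1+W2+W3), [W4/(1+W4*W5)]
(4) sum the parallel branches ((W1+W2+W3)*[W4/(1+W4*W5)]), W6
So the answer for step 2 is feedback.

Answer: feedback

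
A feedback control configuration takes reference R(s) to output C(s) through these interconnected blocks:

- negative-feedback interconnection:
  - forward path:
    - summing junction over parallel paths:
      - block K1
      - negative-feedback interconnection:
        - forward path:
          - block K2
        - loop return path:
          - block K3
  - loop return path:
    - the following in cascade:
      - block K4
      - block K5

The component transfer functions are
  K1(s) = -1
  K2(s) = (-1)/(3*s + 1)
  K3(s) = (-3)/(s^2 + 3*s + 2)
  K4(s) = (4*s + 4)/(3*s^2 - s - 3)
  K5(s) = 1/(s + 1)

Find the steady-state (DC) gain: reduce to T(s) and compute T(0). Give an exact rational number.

Step 1 - feedback reduction of K2, K3 gives (-s^2 - 3*s - 2)/(3*s^3 + 10*s^2 + 9*s + 5)
Step 2 - parallel reduction of K1, [K2/(1+K2*K3)] gives (-3*s^3 - 11*s^2 - 12*s - 7)/(3*s^3 + 10*s^2 + 9*s + 5)
Step 3 - cascade K4, K5 gives 4/(3*s^2 - s - 3)
Step 4 - reduce the feedback loop with forward (K1+[K2/(1+K2*K3)]) and return (K4*K5) gives (-9*s^5 - 30*s^4 - 16*s^3 + 24*s^2 + 43*s + 21)/(9*s^5 + 27*s^4 - 4*s^3 - 68*s^2 - 80*s - 43)
Step 4 gives the overall T(s). Then T(0) = 21/(-43) = -21/43.

Therefore the answer is -21/43.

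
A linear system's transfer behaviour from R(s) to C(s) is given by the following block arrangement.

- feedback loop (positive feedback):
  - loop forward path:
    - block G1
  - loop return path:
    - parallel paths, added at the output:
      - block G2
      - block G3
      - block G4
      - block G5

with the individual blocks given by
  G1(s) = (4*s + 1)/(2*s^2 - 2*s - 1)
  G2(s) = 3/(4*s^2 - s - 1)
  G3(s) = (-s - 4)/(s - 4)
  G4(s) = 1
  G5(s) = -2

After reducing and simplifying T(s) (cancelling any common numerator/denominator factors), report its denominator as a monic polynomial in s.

[1] reduce the parallel group G2, G3, G4, G5; result (-8*s^3 + 2*s^2 + 5*s - 12)/(4*s^3 - 17*s^2 + 3*s + 4)
[2] close the feedback loop around G1, (G2+G3+G4+G5); result (16*s^4 - 64*s^3 - 5*s^2 + 19*s + 4)/(8*s^5 - 10*s^4 + 36*s^3 - 3*s^2 + 32*s + 8)
T(s) is the step-2 result (common factors already cancelled). Leading coefficient of the denominator: 8. Divide through by 8 for the monic polynomial.

Answer: s^5 - 5*s^4/4 + 9*s^3/2 - 3*s^2/8 + 4*s + 1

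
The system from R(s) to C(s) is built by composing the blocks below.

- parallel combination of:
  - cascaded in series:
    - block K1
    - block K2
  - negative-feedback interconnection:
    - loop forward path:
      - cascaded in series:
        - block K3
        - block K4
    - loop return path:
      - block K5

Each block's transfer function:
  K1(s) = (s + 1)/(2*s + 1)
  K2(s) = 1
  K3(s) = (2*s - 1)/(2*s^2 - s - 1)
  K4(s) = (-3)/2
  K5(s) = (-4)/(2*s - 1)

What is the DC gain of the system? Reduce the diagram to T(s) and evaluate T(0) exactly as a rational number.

(1) series reduction of K1, K2 gives (s + 1)/(2*s + 1)
(2) series reduction of K3, K4 gives (3 - 6*s)/(4*s^2 - 2*s - 2)
(3) feedback reduction of (K3*K4), K5 gives (3 - 6*s)/(4*s^2 - 2*s + 10)
(4) sum the parallel branches (K1*K2), [(K3*K4)/(1+(K3*K4)*K5)] gives (4*s^3 - 10*s^2 + 8*s + 13)/(8*s^3 + 18*s + 10)
That last expression is T(s); at s = 0 only the constant terms survive, so T(0) = 13/10.

Hence the answer: 13/10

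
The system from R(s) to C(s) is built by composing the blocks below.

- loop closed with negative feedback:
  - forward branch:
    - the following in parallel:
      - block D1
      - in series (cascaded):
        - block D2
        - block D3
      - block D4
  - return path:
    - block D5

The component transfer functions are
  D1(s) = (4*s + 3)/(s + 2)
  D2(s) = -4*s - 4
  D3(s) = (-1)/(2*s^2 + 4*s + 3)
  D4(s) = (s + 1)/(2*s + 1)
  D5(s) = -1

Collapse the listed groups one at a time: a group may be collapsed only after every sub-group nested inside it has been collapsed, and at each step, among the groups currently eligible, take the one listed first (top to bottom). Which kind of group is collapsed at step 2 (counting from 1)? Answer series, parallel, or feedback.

Reducing step by step:

(1) multiply D2, D3 (series)
(2) reduce the parallel group D1, (D2*D3), D4
(3) collapse the loop ((D1+(D2*D3)+D4) forward, D5 return)
The group at step 2 is a parallel group.

Answer: parallel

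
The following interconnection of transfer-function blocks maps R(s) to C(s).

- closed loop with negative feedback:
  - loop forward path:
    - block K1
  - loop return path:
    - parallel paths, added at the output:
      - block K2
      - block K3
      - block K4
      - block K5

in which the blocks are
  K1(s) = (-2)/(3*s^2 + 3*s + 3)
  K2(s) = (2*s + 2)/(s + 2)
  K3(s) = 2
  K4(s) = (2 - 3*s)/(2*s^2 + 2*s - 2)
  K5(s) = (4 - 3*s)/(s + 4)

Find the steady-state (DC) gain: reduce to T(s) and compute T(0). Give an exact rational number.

Answer: 2/3

Working:
Step 1: parallel reduction of K2, K3, K4, K5 -> (2*s^4 + 39*s^3 + 86*s^2 + 12*s - 48)/(2*s^4 + 14*s^3 + 26*s^2 + 4*s - 16)
Step 2: collapse the loop (K1 forward, (K2+K3+K4+K5) return) -> (-2*s^4 - 14*s^3 - 26*s^2 - 4*s + 16)/(3*s^6 + 24*s^5 + 61*s^4 + 27*s^3 - 65*s^2 - 30*s + 24)
The step-2 result is T(s). Setting s = 0: T(0) = 16/24 = 2/3.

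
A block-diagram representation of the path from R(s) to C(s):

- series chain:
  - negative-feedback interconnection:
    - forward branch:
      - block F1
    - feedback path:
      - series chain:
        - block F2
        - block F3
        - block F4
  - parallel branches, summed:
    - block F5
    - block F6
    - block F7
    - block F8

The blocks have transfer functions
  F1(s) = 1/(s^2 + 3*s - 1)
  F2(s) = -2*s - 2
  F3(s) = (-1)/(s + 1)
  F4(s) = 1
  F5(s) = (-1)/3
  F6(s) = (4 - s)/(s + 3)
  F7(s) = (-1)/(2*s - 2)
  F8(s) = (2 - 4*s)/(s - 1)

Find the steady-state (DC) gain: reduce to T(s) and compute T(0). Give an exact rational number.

Reducing step by step:

(1) multiply F2, F3, F4 (series) -> 2
(2) reduce the feedback loop with forward F1 and return (F2*F3*F4) -> 1/(s^2 + 3*s + 1)
(3) add F5, F6, F7, F8 (parallel) -> (-32*s^2 - 37*s + 9)/(6*s^2 + 12*s - 18)
(4) cascade [F1/(1+F1*(F2*F3*F4))], (F5+F6+F7+F8) -> (-32*s^2 - 37*s + 9)/(6*s^4 + 30*s^3 + 24*s^2 - 42*s - 18)
Step 4 gives the overall T(s). Then T(0) = 9/(-18) = -1/2.

Answer: -1/2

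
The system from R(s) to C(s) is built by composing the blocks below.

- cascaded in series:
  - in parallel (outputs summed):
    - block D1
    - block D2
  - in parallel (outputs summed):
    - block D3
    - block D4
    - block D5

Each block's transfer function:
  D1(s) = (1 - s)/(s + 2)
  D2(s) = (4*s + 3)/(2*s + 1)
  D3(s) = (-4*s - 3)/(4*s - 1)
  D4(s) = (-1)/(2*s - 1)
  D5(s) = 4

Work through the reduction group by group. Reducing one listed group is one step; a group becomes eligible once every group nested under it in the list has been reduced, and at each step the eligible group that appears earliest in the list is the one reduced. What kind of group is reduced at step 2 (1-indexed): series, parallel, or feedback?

[1] reduce the parallel group D1, D2
[2] add D3, D4, D5 (parallel)
[3] reduce the series chain (D1+D2), (D3+D4+D5)
Step 2: parallel.

Hence the answer: parallel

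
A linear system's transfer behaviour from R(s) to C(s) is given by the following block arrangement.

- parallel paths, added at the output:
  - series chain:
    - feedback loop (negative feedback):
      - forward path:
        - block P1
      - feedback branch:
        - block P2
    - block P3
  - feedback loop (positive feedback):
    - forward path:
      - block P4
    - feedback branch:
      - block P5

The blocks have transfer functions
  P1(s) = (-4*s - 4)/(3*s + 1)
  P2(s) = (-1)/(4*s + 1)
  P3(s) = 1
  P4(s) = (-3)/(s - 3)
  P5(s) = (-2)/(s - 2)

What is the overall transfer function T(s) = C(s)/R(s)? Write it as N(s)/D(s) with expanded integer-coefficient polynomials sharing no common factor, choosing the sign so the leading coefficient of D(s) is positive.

Reducing step by step:

(1) apply the feedback formula to P1, P2 -> (-16*s^2 - 20*s - 4)/(12*s^2 + 11*s + 5)
(2) reduce the series chain [P1/(1+P1*P2)], P3 -> (-16*s^2 - 20*s - 4)/(12*s^2 + 11*s + 5)
(3) collapse the loop (P4 forward, P5 return) -> (6 - 3*s)/(s^2 - 5*s)
(4) combine ([P1/(1+P1*P2)]*P3), [P4/(1-P4*P5)] in parallel, giving the overall T(s)

Answer: (-16*s^4 + 24*s^3 + 135*s^2 + 71*s + 30)/(12*s^4 - 49*s^3 - 50*s^2 - 25*s)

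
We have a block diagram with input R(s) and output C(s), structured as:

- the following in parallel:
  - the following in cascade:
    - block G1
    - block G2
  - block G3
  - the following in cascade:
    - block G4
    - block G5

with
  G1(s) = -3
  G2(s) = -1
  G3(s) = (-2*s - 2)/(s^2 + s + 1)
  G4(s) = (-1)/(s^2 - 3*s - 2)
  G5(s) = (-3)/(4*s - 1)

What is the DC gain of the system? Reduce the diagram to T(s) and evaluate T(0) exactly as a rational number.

First reduce the diagram to T(s).

(1) series reduction of G1, G2, giving 3
(2) combine G4, G5 in series, giving 3/(4*s^3 - 13*s^2 - 5*s + 2)
(3) add (G1*G2), G3, (G4*G5) (parallel), giving (12*s^5 - 35*s^4 - 24*s^3 - 9*s^2 + 5)/(4*s^5 - 9*s^4 - 14*s^3 - 16*s^2 - 3*s + 2)
Step 3 gives the overall T(s). Then T(0) = 5/2.

Answer: 5/2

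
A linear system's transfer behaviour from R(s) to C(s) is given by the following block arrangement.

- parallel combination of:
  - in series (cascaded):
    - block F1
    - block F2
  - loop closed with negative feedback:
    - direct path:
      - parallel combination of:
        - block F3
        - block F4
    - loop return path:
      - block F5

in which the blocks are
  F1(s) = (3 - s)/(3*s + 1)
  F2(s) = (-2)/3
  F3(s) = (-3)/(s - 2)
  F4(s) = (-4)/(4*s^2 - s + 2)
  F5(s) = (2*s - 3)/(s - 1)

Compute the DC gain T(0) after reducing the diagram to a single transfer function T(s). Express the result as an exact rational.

First reduce the diagram to T(s).

Step 1. reduce the series chain F1, F2; result (2*s - 6)/(9*s + 3)
Step 2. reduce the parallel group F3, F4; result (-12*s^2 - s + 2)/(4*s^3 - 9*s^2 + 4*s - 4)
Step 3. close the feedback loop around (F3+F4), F5; result (-12*s^3 + 11*s^2 + 3*s - 2)/(4*s^4 - 37*s^3 + 47*s^2 - s - 2)
Step 4. combine (F1*F2), [(F3+F4)/(1+(F3+F4)*F5)] in parallel; result (8*s^5 - 206*s^4 + 379*s^3 - 224*s^2 - 7*s + 6)/(36*s^5 - 321*s^4 + 312*s^3 + 132*s^2 - 21*s - 6)
DC gain: substitute s = 0 into T(s) from step 4: T(0) = 6/(-6) = -1.

Answer: -1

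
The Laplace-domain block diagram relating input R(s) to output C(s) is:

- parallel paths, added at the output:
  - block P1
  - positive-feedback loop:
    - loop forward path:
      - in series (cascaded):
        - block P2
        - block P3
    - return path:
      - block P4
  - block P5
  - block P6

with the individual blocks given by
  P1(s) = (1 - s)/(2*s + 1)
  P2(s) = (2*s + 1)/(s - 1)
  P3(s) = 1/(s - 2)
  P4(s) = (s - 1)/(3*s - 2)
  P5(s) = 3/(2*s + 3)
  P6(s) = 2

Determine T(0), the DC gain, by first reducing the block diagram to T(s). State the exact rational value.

1. series reduction of P2, P3, giving (2*s + 1)/(s^2 - 3*s + 2)
2. collapse the loop ((P2*P3) forward, P4 return), giving (6*s^2 - s - 2)/(3*s^3 - 13*s^2 + 13*s - 3)
3. reduce the parallel group P1, [(P2*P3)/(1-(P2*P3)*P4)], P5, P6, giving (18*s^5 + 9*s^4 - 115*s^3 + 101*s^2 + 74*s - 42)/(12*s^5 - 28*s^4 - 43*s^3 + 53*s^2 + 15*s - 9)
The step-3 result is T(s). Setting s = 0: T(0) = -42/(-9) = 14/3.

Final answer: 14/3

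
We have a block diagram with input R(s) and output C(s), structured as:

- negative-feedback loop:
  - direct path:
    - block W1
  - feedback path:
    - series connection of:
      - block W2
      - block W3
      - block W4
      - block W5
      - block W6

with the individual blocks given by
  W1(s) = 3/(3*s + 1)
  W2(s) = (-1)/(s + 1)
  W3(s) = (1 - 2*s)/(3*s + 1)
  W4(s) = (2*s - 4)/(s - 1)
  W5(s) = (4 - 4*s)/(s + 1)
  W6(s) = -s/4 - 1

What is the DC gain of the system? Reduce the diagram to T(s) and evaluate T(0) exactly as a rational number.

Answer: 3/49

Working:
Step 1. combine W2, W3, W4, W5, W6 in series -> (4*s^3 + 6*s^2 - 36*s + 16)/(3*s^3 + 7*s^2 + 5*s + 1)
Step 2. close the feedback loop around W1, (W2*W3*W4*W5*W6) -> (9*s^3 + 21*s^2 + 15*s + 3)/(9*s^4 + 36*s^3 + 40*s^2 - 100*s + 49)
DC gain: substitute s = 0 into T(s) from step 2: T(0) = 3/49.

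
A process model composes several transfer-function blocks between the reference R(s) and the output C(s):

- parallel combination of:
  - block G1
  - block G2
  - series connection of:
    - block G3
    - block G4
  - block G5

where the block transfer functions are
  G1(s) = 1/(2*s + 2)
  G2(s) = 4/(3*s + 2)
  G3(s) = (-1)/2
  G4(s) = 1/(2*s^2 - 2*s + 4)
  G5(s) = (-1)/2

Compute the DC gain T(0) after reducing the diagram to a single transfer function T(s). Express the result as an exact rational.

Step 1. combine G3, G4 in series; result (-1)/(4*s^2 - 4*s + 8)
Step 2. add G1, G2, (G3*G4), G5 (parallel); result (-6*s^4 + 18*s^3 - 11*s^2 + 3*s + 30)/(12*s^4 + 8*s^3 + 12*s^2 + 32*s + 16)
The step-2 result is T(s). Setting s = 0: T(0) = 30/16 = 15/8.

Therefore the answer is 15/8.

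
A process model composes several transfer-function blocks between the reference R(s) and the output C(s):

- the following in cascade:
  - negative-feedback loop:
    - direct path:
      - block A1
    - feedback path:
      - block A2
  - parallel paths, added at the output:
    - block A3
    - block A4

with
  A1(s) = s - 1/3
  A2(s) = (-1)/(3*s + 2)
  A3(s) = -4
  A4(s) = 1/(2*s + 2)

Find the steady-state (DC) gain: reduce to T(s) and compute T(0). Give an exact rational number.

(1) collapse the loop (A1 forward, A2 return): (9*s^2 + 3*s - 2)/(6*s + 7)
(2) reduce the parallel group A3, A4: (-8*s - 7)/(2*s + 2)
(3) cascade [A1/(1+A1*A2)], (A3+A4): (-72*s^3 - 87*s^2 - 5*s + 14)/(12*s^2 + 26*s + 14)
Step 3 gives the overall T(s). Then T(0) = 14/14 = 1.

Therefore the answer is 1.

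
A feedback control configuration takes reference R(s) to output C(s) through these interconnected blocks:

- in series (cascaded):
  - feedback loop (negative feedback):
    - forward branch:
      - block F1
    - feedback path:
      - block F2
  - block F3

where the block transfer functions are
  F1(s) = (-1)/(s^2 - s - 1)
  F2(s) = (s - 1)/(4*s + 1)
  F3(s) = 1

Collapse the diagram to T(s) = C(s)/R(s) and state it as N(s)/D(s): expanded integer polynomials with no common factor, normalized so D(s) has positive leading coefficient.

Answer: (-4*s - 1)/(4*s^3 - 3*s^2 - 6*s)

Working:
[1] feedback reduction of F1, F2, giving (-4*s - 1)/(4*s^3 - 3*s^2 - 6*s)
[2] cascade [F1/(1+F1*F2)], F3, which is the overall transfer function T(s) = C(s)/R(s) in lowest terms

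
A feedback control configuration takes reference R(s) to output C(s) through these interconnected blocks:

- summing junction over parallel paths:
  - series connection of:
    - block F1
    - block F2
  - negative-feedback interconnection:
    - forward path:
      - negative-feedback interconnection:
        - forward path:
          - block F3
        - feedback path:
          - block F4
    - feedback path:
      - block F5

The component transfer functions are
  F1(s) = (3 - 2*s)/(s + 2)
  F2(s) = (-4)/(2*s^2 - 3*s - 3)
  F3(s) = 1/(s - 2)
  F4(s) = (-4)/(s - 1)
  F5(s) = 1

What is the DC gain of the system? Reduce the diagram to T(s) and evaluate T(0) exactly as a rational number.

Step 1. series reduction of F1, F2 gives (8*s - 12)/(2*s^3 + s^2 - 9*s - 6)
Step 2. feedback reduction of F3, F4 gives (s - 1)/(s^2 - 3*s - 2)
Step 3. apply the feedback formula to [F3/(1+F3*F4)], F5 gives (s - 1)/(s^2 - 2*s - 3)
Step 4. combine (F1*F2), [[F3/(1+F3*F4)]/(1+[F3/(1+F3*F4)]*F5)] in parallel gives (2*s^4 + 7*s^3 - 38*s^2 + 3*s + 42)/(2*s^5 - 3*s^4 - 17*s^3 + 9*s^2 + 39*s + 18)
That last expression is T(s); at s = 0 only the constant terms survive, so T(0) = 42/18 = 7/3.

Answer: 7/3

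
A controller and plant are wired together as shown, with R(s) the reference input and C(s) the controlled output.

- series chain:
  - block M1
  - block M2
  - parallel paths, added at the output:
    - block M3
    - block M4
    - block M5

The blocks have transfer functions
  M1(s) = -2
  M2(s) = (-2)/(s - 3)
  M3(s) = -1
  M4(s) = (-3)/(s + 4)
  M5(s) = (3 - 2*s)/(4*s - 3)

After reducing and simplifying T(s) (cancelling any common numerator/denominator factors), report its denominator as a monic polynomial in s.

First reduce the diagram to T(s).

[1] reduce the parallel group M3, M4, M5, giving (-6*s^2 - 30*s + 33)/(4*s^2 + 13*s - 12)
[2] combine M1, M2, (M3+M4+M5) in series, giving (-24*s^2 - 120*s + 132)/(4*s^3 + s^2 - 51*s + 36)
The result of step 2 is T(s) in lowest terms. Its denominator has leading coefficient 4; dividing the denominator through by 4 makes it monic.

Answer: s^3 + s^2/4 - 51*s/4 + 9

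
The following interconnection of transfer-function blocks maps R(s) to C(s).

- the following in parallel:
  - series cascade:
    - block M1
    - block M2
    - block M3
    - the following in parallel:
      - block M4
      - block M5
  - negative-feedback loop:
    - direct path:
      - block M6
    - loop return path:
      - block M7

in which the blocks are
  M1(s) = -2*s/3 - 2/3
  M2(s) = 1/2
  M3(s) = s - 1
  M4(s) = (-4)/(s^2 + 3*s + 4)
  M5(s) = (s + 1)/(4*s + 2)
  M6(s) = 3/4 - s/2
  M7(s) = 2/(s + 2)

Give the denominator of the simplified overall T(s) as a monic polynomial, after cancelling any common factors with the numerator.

Step 1. combine M4, M5 in parallel = (s^3 + 4*s^2 - 9*s - 4)/(4*s^3 + 14*s^2 + 22*s + 8)
Step 2. combine M1, M2, M3, (M4+M5) in series = (-s^5 - 4*s^4 + 10*s^3 + 8*s^2 - 9*s - 4)/(12*s^3 + 42*s^2 + 66*s + 24)
Step 3. feedback reduction of M6, M7 = -s^2/7 - s/14 + 3/7
Step 4. sum the parallel branches (M1*M2*M3*(M4+M5)), [M6/(1+M6*M7)] = (-19*s^5 - 76*s^4 + 19*s^3 + 125*s^2 + 123*s + 44)/(84*s^3 + 294*s^2 + 462*s + 168)
Step 4 gives the fully reduced T(s), with no common factor left to cancel. The denominator's leading coefficient is 84, so divide each of its coefficients by 84 to get the monic form.

Final answer: s^3 + 7*s^2/2 + 11*s/2 + 2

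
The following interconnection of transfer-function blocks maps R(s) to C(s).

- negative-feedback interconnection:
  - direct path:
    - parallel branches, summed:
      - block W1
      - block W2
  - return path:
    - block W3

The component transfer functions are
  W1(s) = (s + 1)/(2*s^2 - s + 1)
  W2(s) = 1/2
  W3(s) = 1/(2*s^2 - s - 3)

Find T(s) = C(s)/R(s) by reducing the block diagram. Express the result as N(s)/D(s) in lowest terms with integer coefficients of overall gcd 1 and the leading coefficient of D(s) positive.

Step 1. sum the parallel branches W1, W2 -> (2*s^2 + s + 3)/(4*s^2 - 2*s + 2)
Step 2. apply the feedback formula to (W1+W2), W3, which is the overall transfer function T(s) = C(s)/R(s) in lowest terms

Hence the answer: (4*s^4 - s^2 - 6*s - 9)/(8*s^4 - 8*s^3 - 4*s^2 + 5*s - 3)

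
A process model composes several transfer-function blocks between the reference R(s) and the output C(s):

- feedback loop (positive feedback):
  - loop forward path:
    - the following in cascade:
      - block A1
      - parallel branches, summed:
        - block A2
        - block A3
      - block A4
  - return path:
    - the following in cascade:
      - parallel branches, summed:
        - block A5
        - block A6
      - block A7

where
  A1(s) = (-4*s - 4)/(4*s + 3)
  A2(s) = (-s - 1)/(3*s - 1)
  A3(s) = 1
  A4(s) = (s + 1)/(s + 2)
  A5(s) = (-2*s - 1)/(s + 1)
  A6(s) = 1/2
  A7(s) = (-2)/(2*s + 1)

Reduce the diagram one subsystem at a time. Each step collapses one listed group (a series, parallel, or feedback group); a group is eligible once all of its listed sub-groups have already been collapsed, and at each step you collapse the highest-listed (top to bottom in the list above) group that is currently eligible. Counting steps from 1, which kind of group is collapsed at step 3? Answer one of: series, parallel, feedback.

Reducing step by step:

1. add A2, A3 (parallel)
2. reduce the series chain A1, (A2+A3), A4
3. parallel reduction of A5, A6
4. series reduction of (A5+A6), A7
5. close the feedback loop around (A1*(A2+A3)*A4), ((A5+A6)*A7)
So the answer for step 3 is parallel.

Answer: parallel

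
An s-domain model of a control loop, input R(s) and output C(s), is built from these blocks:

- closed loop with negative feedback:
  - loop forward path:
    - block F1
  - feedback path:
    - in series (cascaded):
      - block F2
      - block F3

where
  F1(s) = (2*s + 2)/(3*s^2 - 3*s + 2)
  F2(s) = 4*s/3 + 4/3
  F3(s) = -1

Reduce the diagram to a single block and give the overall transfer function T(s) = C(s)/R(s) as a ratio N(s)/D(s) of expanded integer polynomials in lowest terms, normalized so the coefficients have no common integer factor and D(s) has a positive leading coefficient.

1. cascade F2, F3; result -4*s/3 - 4/3
2. collapse the loop (F1 forward, (F2*F3) return): this yields T(s), and no further normalization is needed

Final answer: (6*s + 6)/(s^2 - 25*s - 2)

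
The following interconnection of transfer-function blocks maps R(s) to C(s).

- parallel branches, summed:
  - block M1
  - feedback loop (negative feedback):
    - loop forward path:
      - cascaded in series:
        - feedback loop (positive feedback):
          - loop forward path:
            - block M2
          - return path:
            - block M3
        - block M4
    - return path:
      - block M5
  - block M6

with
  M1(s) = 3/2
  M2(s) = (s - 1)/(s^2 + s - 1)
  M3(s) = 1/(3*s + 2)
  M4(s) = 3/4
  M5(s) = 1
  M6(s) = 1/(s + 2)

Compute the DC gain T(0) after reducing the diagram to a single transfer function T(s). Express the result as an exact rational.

Reducing step by step:

Step 1 - feedback reduction of M2, M3 -> (3*s^2 - s - 2)/(3*s^3 + 5*s^2 - 2*s - 1)
Step 2 - combine [M2/(1-M2*M3)], M4 in series -> (9*s^2 - 3*s - 6)/(12*s^3 + 20*s^2 - 8*s - 4)
Step 3 - apply the feedback formula to ([M2/(1-M2*M3)]*M4), M5 -> (9*s^2 - 3*s - 6)/(12*s^3 + 29*s^2 - 11*s - 10)
Step 4 - reduce the parallel group M1, [([M2/(1-M2*M3)]*M4)/(1+([M2/(1-M2*M3)]*M4)*M5)], M6 -> (36*s^4 + 201*s^3 + 229*s^2 - 142*s - 104)/(24*s^4 + 106*s^3 + 94*s^2 - 64*s - 40)
Step 4 gives the overall T(s). Then T(0) = -104/(-40) = 13/5.

Answer: 13/5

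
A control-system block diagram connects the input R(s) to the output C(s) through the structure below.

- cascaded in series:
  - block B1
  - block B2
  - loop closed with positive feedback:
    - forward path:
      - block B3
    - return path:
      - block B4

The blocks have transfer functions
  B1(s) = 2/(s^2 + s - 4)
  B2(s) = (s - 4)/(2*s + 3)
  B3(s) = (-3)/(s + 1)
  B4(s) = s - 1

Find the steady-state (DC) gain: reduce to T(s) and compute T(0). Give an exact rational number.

Step 1 - close the feedback loop around B3, B4 -> (-3)/(4*s - 2)
Step 2 - cascade B1, B2, [B3/(1-B3*B4)] -> (12 - 3*s)/(4*s^4 + 8*s^3 - 15*s^2 - 19*s + 12)
That last expression is T(s); at s = 0 only the constant terms survive, so T(0) = 12/12 = 1.

Hence the answer: 1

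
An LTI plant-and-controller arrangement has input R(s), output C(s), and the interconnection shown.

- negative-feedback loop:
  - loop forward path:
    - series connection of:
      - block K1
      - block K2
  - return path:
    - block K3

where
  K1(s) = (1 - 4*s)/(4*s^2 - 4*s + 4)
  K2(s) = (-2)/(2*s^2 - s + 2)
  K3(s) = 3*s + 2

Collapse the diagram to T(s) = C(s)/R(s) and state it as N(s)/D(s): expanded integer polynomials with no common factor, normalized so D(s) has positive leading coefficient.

Reducing step by step:

[1] cascade K1, K2, giving (4*s - 1)/(4*s^4 - 6*s^3 + 10*s^2 - 6*s + 4)
[2] apply the feedback formula to (K1*K2), K3, giving the overall T(s)

Answer: (4*s - 1)/(4*s^4 - 6*s^3 + 22*s^2 - s + 2)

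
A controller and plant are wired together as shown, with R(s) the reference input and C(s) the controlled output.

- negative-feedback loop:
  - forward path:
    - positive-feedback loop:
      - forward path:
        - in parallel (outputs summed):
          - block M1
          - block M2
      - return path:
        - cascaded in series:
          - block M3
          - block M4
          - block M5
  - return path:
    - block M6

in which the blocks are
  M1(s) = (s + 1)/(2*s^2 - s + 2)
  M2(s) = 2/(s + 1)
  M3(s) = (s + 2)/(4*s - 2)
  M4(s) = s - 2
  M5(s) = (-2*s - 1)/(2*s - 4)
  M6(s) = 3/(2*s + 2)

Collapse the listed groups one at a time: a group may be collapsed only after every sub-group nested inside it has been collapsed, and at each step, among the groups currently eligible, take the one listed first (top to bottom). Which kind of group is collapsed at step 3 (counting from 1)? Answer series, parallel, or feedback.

Answer: feedback

Working:
(1) combine M1, M2 in parallel
(2) combine M3, M4, M5 in series
(3) feedback reduction of (M1+M2), (M3*M4*M5)
(4) close the feedback loop around [(M1+M2)/(1-(M1+M2)*(M3*M4*M5))], M6
So the answer for step 3 is feedback.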